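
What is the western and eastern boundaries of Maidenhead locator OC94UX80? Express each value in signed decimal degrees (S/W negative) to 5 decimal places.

119.73333, 119.74167

Field O=14, C=2: +14·20° lon, +2·10° lat → SW at lon 100°, lat -70°.
Square 9, 4: +9·2° lon, +4·1° lat → SW at lon 118°, lat -66°.
Subsquare u=20, x=23: +20·0.0833333° lon, +23·0.0416667° lat → SW at lon 119.667°, lat -65.0417°.
Extended square 8, 0: +8·0.00833333° lon, +0·0.00416667° lat → SW at lon 119.733°, lat -65.0417°.
Cell spans 0.00833333° lon × 0.00416667° lat.
west 119.73333, east 119.74167.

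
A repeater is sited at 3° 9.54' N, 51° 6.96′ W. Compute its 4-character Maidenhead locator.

Shift to the Maidenhead origin (180°W, 90°S): lon 128.88, lat 93.16.
Field (20°×10°, letters A–R): 128.88/20 → 6 → G, 93.16/10 → 9 → J; chars GJ.
Square (2°×1°, digits 0–9): 8.88/2 → 4, 3.16/1 → 3; chars 43.

GJ43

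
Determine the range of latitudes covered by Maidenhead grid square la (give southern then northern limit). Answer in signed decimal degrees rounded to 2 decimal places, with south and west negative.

Field L=11, A=0: +11·20° lon, +0·10° lat → SW at lon 40°, lat -90°.
Cell spans 20° lon × 10° lat.
south -90.00, north -80.00.

-90.00, -80.00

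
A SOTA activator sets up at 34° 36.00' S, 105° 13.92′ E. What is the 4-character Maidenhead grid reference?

Add 180° to longitude and 90° to latitude: 285.23, 55.40.
Field (20°×10°, letters A–R): 285.23/20 → 14 → O, 55.40/10 → 5 → F; chars OF.
Square (2°×1°, digits 0–9): 5.23/2 → 2, 5.40/1 → 5; chars 25.

OF25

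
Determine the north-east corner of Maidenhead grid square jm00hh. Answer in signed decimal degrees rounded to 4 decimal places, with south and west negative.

30.3333, 0.6667

Field J=9, M=12: +9·20° lon, +12·10° lat → SW at lon 0°, lat 30°.
Square 0, 0: +0·2° lon, +0·1° lat → SW at lon 0°, lat 30°.
Subsquare h=7, h=7: +7·0.0833333° lon, +7·0.0416667° lat → SW at lon 0.583333°, lat 30.2917°.
Cell spans 0.0833333° lon × 0.0416667° lat. NE corner is SW corner plus one full cell.
latitude 30.3333, longitude 0.6667.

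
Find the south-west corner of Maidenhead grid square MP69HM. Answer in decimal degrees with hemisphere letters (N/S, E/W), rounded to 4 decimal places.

Field M=12, P=15: +12·20° lon, +15·10° lat → SW at lon 60°, lat 60°.
Square 6, 9: +6·2° lon, +9·1° lat → SW at lon 72°, lat 69°.
Subsquare h=7, m=12: +7·0.0833333° lon, +12·0.0416667° lat → SW at lon 72.5833°, lat 69.5°.
latitude 69.5000° N, longitude 72.5833° E.

69.5000° N, 72.5833° E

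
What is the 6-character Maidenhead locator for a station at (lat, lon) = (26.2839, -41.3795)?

GL96hg

Add 180° to longitude and 90° to latitude: 138.6205, 116.2839.
Field: lon ⌊138.6205/20⌋ = 6 → G; lat ⌊116.2839/10⌋ = 11 → L.
Square: lon ⌊18.6205/2⌋ = 9; lat ⌊6.2839/1⌋ = 6.
Subsquare: lon ⌊0.6205/0.0833333⌋ = 7 → h; lat ⌊0.2839/0.0416667⌋ = 6 → g.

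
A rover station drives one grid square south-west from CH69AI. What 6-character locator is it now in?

Longitude subsquare a = 0; −1 → -1, wraps to 23 = x, carry into square.
Longitude square 6; −1 → 5.
Latitude subsquare i = 8; −1 → 7 = h.

CH59xh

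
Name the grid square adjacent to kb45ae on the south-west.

Longitude subsquare a = 0; −1 → -1, wraps to 23 = x, carry into square.
Longitude square 4; −1 → 3.
Latitude subsquare e = 4; −1 → 3 = d.

KB35xd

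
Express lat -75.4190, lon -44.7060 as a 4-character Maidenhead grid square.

Add 180° to longitude and 90° to latitude: 135.29, 14.58.
Field (20°×10°, letters A–R): 135.29/20 → 6 → G, 14.58/10 → 1 → B; chars GB.
Square (2°×1°, digits 0–9): 15.29/2 → 7, 4.58/1 → 4; chars 74.

GB74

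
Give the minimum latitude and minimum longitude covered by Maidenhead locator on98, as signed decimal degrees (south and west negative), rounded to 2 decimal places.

48.00, 118.00

Field O=14, N=13: +14·20° lon, +13·10° lat → SW at lon 100°, lat 40°.
Square 9, 8: +9·2° lon, +8·1° lat → SW at lon 118°, lat 48°.
latitude 48.00, longitude 118.00.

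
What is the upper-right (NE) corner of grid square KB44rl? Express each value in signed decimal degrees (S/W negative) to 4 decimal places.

Field K=10, B=1: +10·20° lon, +1·10° lat → SW at lon 20°, lat -80°.
Square 4, 4: +4·2° lon, +4·1° lat → SW at lon 28°, lat -76°.
Subsquare r=17, l=11: +17·0.0833333° lon, +11·0.0416667° lat → SW at lon 29.4167°, lat -75.5417°.
Cell spans 0.0833333° lon × 0.0416667° lat. NE corner is SW corner plus one full cell.
latitude -75.5000, longitude 29.5000.

-75.5000, 29.5000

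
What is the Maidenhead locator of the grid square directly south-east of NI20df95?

Longitude extended square 9; +1 → 10, wraps to 0, carry into subsquare.
Longitude subsquare d = 3; +1 → 4 = e.
Latitude extended square 5; −1 → 4.

NI20ef04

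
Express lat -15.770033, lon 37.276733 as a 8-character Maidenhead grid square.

Shift to the Maidenhead origin (180°W, 90°S): lon 217.27673, lat 74.22997.
Field: 217.27673/20 → 10 → K, 74.22997/10 → 7 → H; chars KH.
Square: 17.27673/2 → 8, 4.22997/1 → 4; chars 84.
Subsquare: 1.27673/0.0833333 → 15 → p, 0.22997/0.0416667 → 5 → f; chars pf.
Extended square: 0.02673/0.00833333 → 3, 0.02163/0.00416667 → 5; chars 35.

KH84pf35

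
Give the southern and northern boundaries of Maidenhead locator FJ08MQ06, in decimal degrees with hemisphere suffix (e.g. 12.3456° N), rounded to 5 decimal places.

8.69167° N, 8.69583° N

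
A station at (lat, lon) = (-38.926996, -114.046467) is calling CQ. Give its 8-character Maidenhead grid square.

DF21xb47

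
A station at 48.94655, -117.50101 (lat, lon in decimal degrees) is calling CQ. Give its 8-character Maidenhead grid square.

DN18fw97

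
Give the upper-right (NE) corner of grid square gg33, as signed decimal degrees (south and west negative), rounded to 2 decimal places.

Field G=6, G=6: +6·20° lon, +6·10° lat → SW at lon -60°, lat -30°.
Square 3, 3: +3·2° lon, +3·1° lat → SW at lon -54°, lat -27°.
Cell spans 2° lon × 1° lat. NE corner is SW corner plus one full cell.
latitude -26.00, longitude -52.00.

-26.00, -52.00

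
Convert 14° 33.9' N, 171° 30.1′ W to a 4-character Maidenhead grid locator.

AK44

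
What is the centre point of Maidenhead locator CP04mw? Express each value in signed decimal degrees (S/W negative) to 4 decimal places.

64.9375, -138.9583

Field C=2, P=15: +2·20° lon, +15·10° lat → SW at lon -140°, lat 60°.
Square 0, 4: +0·2° lon, +4·1° lat → SW at lon -140°, lat 64°.
Subsquare m=12, w=22: +12·0.0833333° lon, +22·0.0416667° lat → SW at lon -139°, lat 64.9167°.
Cell spans 0.0833333° lon × 0.0416667° lat. Centre is SW corner plus half of each.
latitude 64.9375, longitude -138.9583.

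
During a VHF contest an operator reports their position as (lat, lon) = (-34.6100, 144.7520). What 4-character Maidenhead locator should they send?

Shift to the Maidenhead origin (180°W, 90°S): lon 324.75, lat 55.39.
Field: 324.75/20 → 16 → Q, 55.39/10 → 5 → F; chars QF.
Square: 4.75/2 → 2, 5.39/1 → 5; chars 25.

QF25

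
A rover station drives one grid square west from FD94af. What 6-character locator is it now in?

FD84xf

Longitude subsquare a = 0; −1 → -1, wraps to 23 = x, carry into square.
Longitude square 9; −1 → 8.
The latitude characters are unchanged.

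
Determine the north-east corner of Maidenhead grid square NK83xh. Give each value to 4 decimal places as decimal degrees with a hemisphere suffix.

Field N=13, K=10: +13·20° lon, +10·10° lat → SW at lon 80°, lat 10°.
Square 8, 3: +8·2° lon, +3·1° lat → SW at lon 96°, lat 13°.
Subsquare x=23, h=7: +23·0.0833333° lon, +7·0.0416667° lat → SW at lon 97.9167°, lat 13.2917°.
Cell spans 0.0833333° lon × 0.0416667° lat. NE corner is SW corner plus one full cell.
latitude 13.3333° N, longitude 98.0000° E.

13.3333° N, 98.0000° E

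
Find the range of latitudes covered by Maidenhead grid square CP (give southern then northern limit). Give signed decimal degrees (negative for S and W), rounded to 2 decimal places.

60.00, 70.00

Field C=2, P=15: +2·20° lon, +15·10° lat → SW at lon -140°, lat 60°.
Cell spans 20° lon × 10° lat.
south 60.00, north 70.00.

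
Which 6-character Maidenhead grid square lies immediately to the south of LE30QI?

Latitude subsquare i = 8; −1 → 7 = h.
The longitude characters are unchanged.

LE30qh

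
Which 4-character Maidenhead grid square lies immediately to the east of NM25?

NM35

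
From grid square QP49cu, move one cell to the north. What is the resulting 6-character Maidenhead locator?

Latitude subsquare u = 20; +1 → 21 = v.
The longitude characters are unchanged.

QP49cv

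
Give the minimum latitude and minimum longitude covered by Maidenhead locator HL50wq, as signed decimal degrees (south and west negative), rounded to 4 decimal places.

Field H=7, L=11: +7·20° lon, +11·10° lat → SW at lon -40°, lat 20°.
Square 5, 0: +5·2° lon, +0·1° lat → SW at lon -30°, lat 20°.
Subsquare w=22, q=16: +22·0.0833333° lon, +16·0.0416667° lat → SW at lon -28.1667°, lat 20.6667°.
latitude 20.6667, longitude -28.1667.

20.6667, -28.1667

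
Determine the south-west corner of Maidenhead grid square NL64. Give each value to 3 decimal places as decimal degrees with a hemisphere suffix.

Field N=13, L=11: +13·20° lon, +11·10° lat → SW at lon 80°, lat 20°.
Square 6, 4: +6·2° lon, +4·1° lat → SW at lon 92°, lat 24°.
latitude 24.000° N, longitude 92.000° E.

24.000° N, 92.000° E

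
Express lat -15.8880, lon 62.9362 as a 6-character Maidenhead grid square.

MH14lc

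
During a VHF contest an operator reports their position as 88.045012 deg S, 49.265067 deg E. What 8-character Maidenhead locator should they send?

Shift to the Maidenhead origin (180°W, 90°S): lon 229.26507, lat 1.95499.
Field: lon ⌊229.26507/20⌋ = 11 → L; lat ⌊1.95499/10⌋ = 0 → A.
Square: lon ⌊9.26507/2⌋ = 4; lat ⌊1.95499/1⌋ = 1.
Subsquare: lon ⌊1.26507/0.0833333⌋ = 15 → p; lat ⌊0.95499/0.0416667⌋ = 22 → w.
Extended square: lon ⌊0.01507/0.00833333⌋ = 1; lat ⌊0.03832/0.00416667⌋ = 9.

LA41pw19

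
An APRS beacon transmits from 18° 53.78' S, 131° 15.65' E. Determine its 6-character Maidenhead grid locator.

Offset from 180°W / 90°S: lon 311.2608°, lat 71.1037°.
Field: 311.2608/20 → 15 → P, 71.1037/10 → 7 → H; chars PH.
Square: 11.2608/2 → 5, 1.1037/1 → 1; chars 51.
Subsquare: 1.2608/0.0833333 → 15 → p, 0.1037/0.0416667 → 2 → c; chars pc.

PH51pc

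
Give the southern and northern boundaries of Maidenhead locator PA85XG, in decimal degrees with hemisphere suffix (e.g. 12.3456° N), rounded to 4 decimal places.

Field P=15, A=0: +15·20° lon, +0·10° lat → SW at lon 120°, lat -90°.
Square 8, 5: +8·2° lon, +5·1° lat → SW at lon 136°, lat -85°.
Subsquare x=23, g=6: +23·0.0833333° lon, +6·0.0416667° lat → SW at lon 137.917°, lat -84.75°.
Cell spans 0.0833333° lon × 0.0416667° lat.
south 84.7500° S, north 84.7083° S.

84.7500° S, 84.7083° S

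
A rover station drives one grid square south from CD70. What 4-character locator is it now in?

CC79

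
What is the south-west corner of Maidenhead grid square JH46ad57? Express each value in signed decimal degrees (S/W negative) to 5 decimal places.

-13.84583, 8.04167

Field J=9, H=7: +9·20° lon, +7·10° lat → SW at lon 0°, lat -20°.
Square 4, 6: +4·2° lon, +6·1° lat → SW at lon 8°, lat -14°.
Subsquare a=0, d=3: +0·0.0833333° lon, +3·0.0416667° lat → SW at lon 8°, lat -13.875°.
Extended square 5, 7: +5·0.00833333° lon, +7·0.00416667° lat → SW at lon 8.04167°, lat -13.8458°.
latitude -13.84583, longitude 8.04167.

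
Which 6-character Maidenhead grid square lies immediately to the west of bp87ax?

BP77xx

Longitude subsquare a = 0; −1 → -1, wraps to 23 = x, carry into square.
Longitude square 8; −1 → 7.
The latitude characters are unchanged.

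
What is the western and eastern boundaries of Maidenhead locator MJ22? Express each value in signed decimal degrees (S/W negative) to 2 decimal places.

Field M=12, J=9: +12·20° lon, +9·10° lat → SW at lon 60°, lat 0°.
Square 2, 2: +2·2° lon, +2·1° lat → SW at lon 64°, lat 2°.
Cell spans 2° lon × 1° lat.
west 64.00, east 66.00.

64.00, 66.00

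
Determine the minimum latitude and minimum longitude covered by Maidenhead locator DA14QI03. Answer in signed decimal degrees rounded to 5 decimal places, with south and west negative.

-85.65417, -116.66667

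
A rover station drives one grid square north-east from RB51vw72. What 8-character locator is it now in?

Longitude extended square 7; +1 → 8.
Latitude extended square 2; +1 → 3.

RB51vw83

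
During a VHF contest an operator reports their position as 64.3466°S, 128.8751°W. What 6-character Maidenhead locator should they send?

Add 180° to longitude and 90° to latitude: 51.1249, 25.6534.
Field: 51.1249/20 → 2 → C, 25.6534/10 → 2 → C; chars CC.
Square: 11.1249/2 → 5, 5.6534/1 → 5; chars 55.
Subsquare: 1.1249/0.0833333 → 13 → n, 0.6534/0.0416667 → 15 → p; chars np.

CC55np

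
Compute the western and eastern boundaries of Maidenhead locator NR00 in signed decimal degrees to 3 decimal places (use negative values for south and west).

Field N=13, R=17: +13·20° lon, +17·10° lat → SW at lon 80°, lat 80°.
Square 0, 0: +0·2° lon, +0·1° lat → SW at lon 80°, lat 80°.
Cell spans 2° lon × 1° lat.
west 80.000, east 82.000.

80.000, 82.000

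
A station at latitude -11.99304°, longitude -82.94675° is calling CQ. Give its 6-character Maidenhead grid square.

Shift to the Maidenhead origin (180°W, 90°S): lon 97.0533, lat 78.0070.
Field: 97.0533/20 → 4 → E, 78.0070/10 → 7 → H; chars EH.
Square: 17.0533/2 → 8, 8.0070/1 → 8; chars 88.
Subsquare: 1.0533/0.0833333 → 12 → m, 0.0070/0.0416667 → 0 → a; chars ma.

EH88ma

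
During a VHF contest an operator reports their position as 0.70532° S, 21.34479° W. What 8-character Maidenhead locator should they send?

Offset from 180°W / 90°S: lon 158.65521°, lat 89.29468°.
Field: 158.65521/20 → 7 → H, 89.29468/10 → 8 → I; chars HI.
Square: 18.65521/2 → 9, 9.29468/1 → 9; chars 99.
Subsquare: 0.65521/0.0833333 → 7 → h, 0.29468/0.0416667 → 7 → h; chars hh.
Extended square: 0.07188/0.00833333 → 8, 0.00301/0.00416667 → 0; chars 80.

HI99hh80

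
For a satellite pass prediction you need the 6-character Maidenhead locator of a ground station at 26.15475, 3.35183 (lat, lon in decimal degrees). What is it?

JL16qd

Add 180° to longitude and 90° to latitude: 183.3518, 116.1548.
Field: lon ⌊183.3518/20⌋ = 9 → J; lat ⌊116.1548/10⌋ = 11 → L.
Square: lon ⌊3.3518/2⌋ = 1; lat ⌊6.1548/1⌋ = 6.
Subsquare: lon ⌊1.3518/0.0833333⌋ = 16 → q; lat ⌊0.1548/0.0416667⌋ = 3 → d.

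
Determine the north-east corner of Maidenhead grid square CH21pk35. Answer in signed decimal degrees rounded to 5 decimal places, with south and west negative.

Field C=2, H=7: +2·20° lon, +7·10° lat → SW at lon -140°, lat -20°.
Square 2, 1: +2·2° lon, +1·1° lat → SW at lon -136°, lat -19°.
Subsquare p=15, k=10: +15·0.0833333° lon, +10·0.0416667° lat → SW at lon -134.75°, lat -18.5833°.
Extended square 3, 5: +3·0.00833333° lon, +5·0.00416667° lat → SW at lon -134.725°, lat -18.5625°.
Cell spans 0.00833333° lon × 0.00416667° lat. NE corner is SW corner plus one full cell.
latitude -18.55833, longitude -134.71667.

-18.55833, -134.71667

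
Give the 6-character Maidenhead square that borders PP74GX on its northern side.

PP75ga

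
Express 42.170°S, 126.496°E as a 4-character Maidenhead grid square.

Add 180° to longitude and 90° to latitude: 306.50, 47.83.
Field (20°×10°, letters A–R): lon ⌊306.50/20⌋ = 15 → P; lat ⌊47.83/10⌋ = 4 → E.
Square (2°×1°, digits 0–9): lon ⌊6.50/2⌋ = 3; lat ⌊7.83/1⌋ = 7.

PE37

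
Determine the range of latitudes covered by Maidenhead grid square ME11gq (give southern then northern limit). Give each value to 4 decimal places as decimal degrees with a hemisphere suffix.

48.3333° S, 48.2917° S

Field M=12, E=4: +12·20° lon, +4·10° lat → SW at lon 60°, lat -50°.
Square 1, 1: +1·2° lon, +1·1° lat → SW at lon 62°, lat -49°.
Subsquare g=6, q=16: +6·0.0833333° lon, +16·0.0416667° lat → SW at lon 62.5°, lat -48.3333°.
Cell spans 0.0833333° lon × 0.0416667° lat.
south 48.3333° S, north 48.2917° S.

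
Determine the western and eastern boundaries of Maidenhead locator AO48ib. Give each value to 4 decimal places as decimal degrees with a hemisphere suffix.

171.3333° W, 171.2500° W

Field A=0, O=14: +0·20° lon, +14·10° lat → SW at lon -180°, lat 50°.
Square 4, 8: +4·2° lon, +8·1° lat → SW at lon -172°, lat 58°.
Subsquare i=8, b=1: +8·0.0833333° lon, +1·0.0416667° lat → SW at lon -171.333°, lat 58.0417°.
Cell spans 0.0833333° lon × 0.0416667° lat.
west 171.3333° W, east 171.2500° W.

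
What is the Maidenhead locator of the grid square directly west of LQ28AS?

Longitude subsquare a = 0; −1 → -1, wraps to 23 = x, carry into square.
Longitude square 2; −1 → 1.
The latitude characters are unchanged.

LQ18xs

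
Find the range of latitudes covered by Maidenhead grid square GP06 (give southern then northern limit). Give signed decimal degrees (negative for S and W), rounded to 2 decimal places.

66.00, 67.00

Field G=6, P=15: +6·20° lon, +15·10° lat → SW at lon -60°, lat 60°.
Square 0, 6: +0·2° lon, +6·1° lat → SW at lon -60°, lat 66°.
Cell spans 2° lon × 1° lat.
south 66.00, north 67.00.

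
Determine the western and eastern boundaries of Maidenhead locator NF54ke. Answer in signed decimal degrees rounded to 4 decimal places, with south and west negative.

90.8333, 90.9167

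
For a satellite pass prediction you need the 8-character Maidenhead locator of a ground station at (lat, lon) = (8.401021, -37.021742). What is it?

Add 180° to longitude and 90° to latitude: 142.97826, 98.40102.
Field: 142.97826/20 → 7 → H, 98.40102/10 → 9 → J; chars HJ.
Square: 2.97826/2 → 1, 8.40102/1 → 8; chars 18.
Subsquare: 0.97826/0.0833333 → 11 → l, 0.40102/0.0416667 → 9 → j; chars lj.
Extended square: 0.06159/0.00833333 → 7, 0.02602/0.00416667 → 6; chars 76.

HJ18lj76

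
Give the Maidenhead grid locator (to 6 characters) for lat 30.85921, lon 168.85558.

RM40ku

Add 180° to longitude and 90° to latitude: 348.8556, 120.8592.
Field: 348.8556/20 → 17 → R, 120.8592/10 → 12 → M; chars RM.
Square: 8.8556/2 → 4, 0.8592/1 → 0; chars 40.
Subsquare: 0.8556/0.0833333 → 10 → k, 0.8592/0.0416667 → 20 → u; chars ku.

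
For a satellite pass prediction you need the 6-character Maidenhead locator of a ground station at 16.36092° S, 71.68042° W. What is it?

Offset from 180°W / 90°S: lon 108.3196°, lat 73.6391°.
Field: 108.3196/20 → 5 → F, 73.6391/10 → 7 → H; chars FH.
Square: 8.3196/2 → 4, 3.6391/1 → 3; chars 43.
Subsquare: 0.3196/0.0833333 → 3 → d, 0.6391/0.0416667 → 15 → p; chars dp.

FH43dp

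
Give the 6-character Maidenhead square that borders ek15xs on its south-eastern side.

Longitude subsquare x = 23; +1 → 24, wraps to 0 = a, carry into square.
Longitude square 1; +1 → 2.
Latitude subsquare s = 18; −1 → 17 = r.

EK25ar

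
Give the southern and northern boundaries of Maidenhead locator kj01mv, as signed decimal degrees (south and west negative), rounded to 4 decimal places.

Field K=10, J=9: +10·20° lon, +9·10° lat → SW at lon 20°, lat 0°.
Square 0, 1: +0·2° lon, +1·1° lat → SW at lon 20°, lat 1°.
Subsquare m=12, v=21: +12·0.0833333° lon, +21·0.0416667° lat → SW at lon 21°, lat 1.875°.
Cell spans 0.0833333° lon × 0.0416667° lat.
south 1.8750, north 1.9167.

1.8750, 1.9167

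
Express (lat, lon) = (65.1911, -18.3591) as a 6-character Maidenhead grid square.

Add 180° to longitude and 90° to latitude: 161.6409, 155.1911.
Field: lon ⌊161.6409/20⌋ = 8 → I; lat ⌊155.1911/10⌋ = 15 → P.
Square: lon ⌊1.6409/2⌋ = 0; lat ⌊5.1911/1⌋ = 5.
Subsquare: lon ⌊1.6409/0.0833333⌋ = 19 → t; lat ⌊0.1911/0.0416667⌋ = 4 → e.

IP05te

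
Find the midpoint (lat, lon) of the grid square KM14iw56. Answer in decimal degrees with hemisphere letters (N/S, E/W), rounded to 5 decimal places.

34.94375° N, 22.71250° E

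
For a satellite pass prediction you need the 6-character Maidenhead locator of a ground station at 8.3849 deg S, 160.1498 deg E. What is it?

RI01bo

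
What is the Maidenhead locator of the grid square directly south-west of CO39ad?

CO29xc

Longitude subsquare a = 0; −1 → -1, wraps to 23 = x, carry into square.
Longitude square 3; −1 → 2.
Latitude subsquare d = 3; −1 → 2 = c.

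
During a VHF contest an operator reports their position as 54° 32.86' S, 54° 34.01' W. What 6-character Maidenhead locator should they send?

GD25rk

Add 180° to longitude and 90° to latitude: 125.4332, 35.4523.
Field: lon ⌊125.4332/20⌋ = 6 → G; lat ⌊35.4523/10⌋ = 3 → D.
Square: lon ⌊5.4332/2⌋ = 2; lat ⌊5.4523/1⌋ = 5.
Subsquare: lon ⌊1.4332/0.0833333⌋ = 17 → r; lat ⌊0.4523/0.0416667⌋ = 10 → k.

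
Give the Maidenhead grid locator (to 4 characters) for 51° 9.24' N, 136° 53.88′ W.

Offset from 180°W / 90°S: lon 43.10°, lat 141.15°.
Field: 43.10/20 → 2 → C, 141.15/10 → 14 → O; chars CO.
Square: 3.10/2 → 1, 1.15/1 → 1; chars 11.

CO11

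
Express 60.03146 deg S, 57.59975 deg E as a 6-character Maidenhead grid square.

LC89tx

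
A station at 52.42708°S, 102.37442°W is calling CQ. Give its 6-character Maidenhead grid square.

DD87tn

Shift to the Maidenhead origin (180°W, 90°S): lon 77.6256, lat 37.5729.
Field: 77.6256/20 → 3 → D, 37.5729/10 → 3 → D; chars DD.
Square: 17.6256/2 → 8, 7.5729/1 → 7; chars 87.
Subsquare: 1.6256/0.0833333 → 19 → t, 0.5729/0.0416667 → 13 → n; chars tn.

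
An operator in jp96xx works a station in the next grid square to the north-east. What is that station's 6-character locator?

KP07aa

Longitude subsquare x = 23; +1 → 24, wraps to 0 = a, carry into square.
Longitude square 9; +1 → 10, wraps to 0, carry into field.
Longitude field J = 9; +1 → 10 = K.
Latitude subsquare x = 23; +1 → 24, wraps to 0 = a, carry into square.
Latitude square 6; +1 → 7.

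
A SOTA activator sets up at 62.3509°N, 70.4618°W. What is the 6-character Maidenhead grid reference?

Add 180° to longitude and 90° to latitude: 109.5382, 152.3509.
Field: 109.5382/20 → 5 → F, 152.3509/10 → 15 → P; chars FP.
Square: 9.5382/2 → 4, 2.3509/1 → 2; chars 42.
Subsquare: 1.5382/0.0833333 → 18 → s, 0.3509/0.0416667 → 8 → i; chars si.

FP42si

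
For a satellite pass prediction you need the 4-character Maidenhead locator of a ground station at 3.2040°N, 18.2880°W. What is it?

IJ03

Offset from 180°W / 90°S: lon 161.71°, lat 93.20°.
Field: lon ⌊161.71/20⌋ = 8 → I; lat ⌊93.20/10⌋ = 9 → J.
Square: lon ⌊1.71/2⌋ = 0; lat ⌊3.20/1⌋ = 3.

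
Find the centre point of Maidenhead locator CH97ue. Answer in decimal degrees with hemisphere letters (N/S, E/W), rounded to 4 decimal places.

12.8125° S, 120.2917° W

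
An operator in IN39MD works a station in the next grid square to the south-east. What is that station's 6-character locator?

Longitude subsquare m = 12; +1 → 13 = n.
Latitude subsquare d = 3; −1 → 2 = c.

IN39nc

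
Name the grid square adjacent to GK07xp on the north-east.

Longitude subsquare x = 23; +1 → 24, wraps to 0 = a, carry into square.
Longitude square 0; +1 → 1.
Latitude subsquare p = 15; +1 → 16 = q.

GK17aq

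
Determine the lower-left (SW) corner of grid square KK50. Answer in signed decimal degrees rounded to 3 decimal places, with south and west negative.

Field K=10, K=10: +10·20° lon, +10·10° lat → SW at lon 20°, lat 10°.
Square 5, 0: +5·2° lon, +0·1° lat → SW at lon 30°, lat 10°.
latitude 10.000, longitude 30.000.

10.000, 30.000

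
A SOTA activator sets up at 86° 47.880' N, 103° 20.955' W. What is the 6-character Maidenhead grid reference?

Add 180° to longitude and 90° to latitude: 76.6508, 176.7980.
Field (20°×10°, letters A–R): lon ⌊76.6508/20⌋ = 3 → D; lat ⌊176.7980/10⌋ = 17 → R.
Square (2°×1°, digits 0–9): lon ⌊16.6508/2⌋ = 8; lat ⌊6.7980/1⌋ = 6.
Subsquare (5′×2.5′, letters a–x): lon ⌊0.6508/0.0833333⌋ = 7 → h; lat ⌊0.7980/0.0416667⌋ = 19 → t.

DR86ht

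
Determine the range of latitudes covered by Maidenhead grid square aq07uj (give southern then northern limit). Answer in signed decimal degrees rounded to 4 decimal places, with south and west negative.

77.3750, 77.4167

Field A=0, Q=16: +0·20° lon, +16·10° lat → SW at lon -180°, lat 70°.
Square 0, 7: +0·2° lon, +7·1° lat → SW at lon -180°, lat 77°.
Subsquare u=20, j=9: +20·0.0833333° lon, +9·0.0416667° lat → SW at lon -178.333°, lat 77.375°.
Cell spans 0.0833333° lon × 0.0416667° lat.
south 77.3750, north 77.4167.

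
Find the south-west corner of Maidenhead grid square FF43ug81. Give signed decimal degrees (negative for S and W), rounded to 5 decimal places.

-36.74583, -70.26667

Field F=5, F=5: +5·20° lon, +5·10° lat → SW at lon -80°, lat -40°.
Square 4, 3: +4·2° lon, +3·1° lat → SW at lon -72°, lat -37°.
Subsquare u=20, g=6: +20·0.0833333° lon, +6·0.0416667° lat → SW at lon -70.3333°, lat -36.75°.
Extended square 8, 1: +8·0.00833333° lon, +1·0.00416667° lat → SW at lon -70.2667°, lat -36.7458°.
latitude -36.74583, longitude -70.26667.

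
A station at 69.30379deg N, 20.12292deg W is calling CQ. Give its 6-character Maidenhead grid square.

HP99wh

Add 180° to longitude and 90° to latitude: 159.8771, 159.3038.
Field: lon ⌊159.8771/20⌋ = 7 → H; lat ⌊159.3038/10⌋ = 15 → P.
Square: lon ⌊19.8771/2⌋ = 9; lat ⌊9.3038/1⌋ = 9.
Subsquare: lon ⌊1.8771/0.0833333⌋ = 22 → w; lat ⌊0.3038/0.0416667⌋ = 7 → h.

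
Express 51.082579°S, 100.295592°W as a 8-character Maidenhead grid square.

DD98uw40

Shift to the Maidenhead origin (180°W, 90°S): lon 79.70441, lat 38.91742.
Field (20°×10°, letters A–R): 79.70441/20 → 3 → D, 38.91742/10 → 3 → D; chars DD.
Square (2°×1°, digits 0–9): 19.70441/2 → 9, 8.91742/1 → 8; chars 98.
Subsquare (5′×2.5′, letters a–x): 1.70441/0.0833333 → 20 → u, 0.91742/0.0416667 → 22 → w; chars uw.
Extended square (30″×15″, digits 0–9): 0.03774/0.00833333 → 4, 0.00075/0.00416667 → 0; chars 40.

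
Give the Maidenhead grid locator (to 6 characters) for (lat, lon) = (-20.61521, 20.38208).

KG09ej

Shift to the Maidenhead origin (180°W, 90°S): lon 200.3821, lat 69.3848.
Field: 200.3821/20 → 10 → K, 69.3848/10 → 6 → G; chars KG.
Square: 0.3821/2 → 0, 9.3848/1 → 9; chars 09.
Subsquare: 0.3821/0.0833333 → 4 → e, 0.3848/0.0416667 → 9 → j; chars ej.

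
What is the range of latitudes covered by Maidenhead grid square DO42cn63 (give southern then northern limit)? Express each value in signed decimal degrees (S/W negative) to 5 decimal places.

52.55417, 52.55833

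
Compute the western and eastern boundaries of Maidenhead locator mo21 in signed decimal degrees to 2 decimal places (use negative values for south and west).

64.00, 66.00

Field M=12, O=14: +12·20° lon, +14·10° lat → SW at lon 60°, lat 50°.
Square 2, 1: +2·2° lon, +1·1° lat → SW at lon 64°, lat 51°.
Cell spans 2° lon × 1° lat.
west 64.00, east 66.00.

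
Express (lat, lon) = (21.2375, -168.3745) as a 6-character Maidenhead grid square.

Add 180° to longitude and 90° to latitude: 11.6255, 111.2375.
Field: 11.6255/20 → 0 → A, 111.2375/10 → 11 → L; chars AL.
Square: 11.6255/2 → 5, 1.2375/1 → 1; chars 51.
Subsquare: 1.6255/0.0833333 → 19 → t, 0.2375/0.0416667 → 5 → f; chars tf.

AL51tf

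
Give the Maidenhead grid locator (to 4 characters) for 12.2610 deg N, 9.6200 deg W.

IK52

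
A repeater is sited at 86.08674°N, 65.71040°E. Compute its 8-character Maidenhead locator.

MR26uc50

Add 180° to longitude and 90° to latitude: 245.71040, 176.08674.
Field: 245.71040/20 → 12 → M, 176.08674/10 → 17 → R; chars MR.
Square: 5.71040/2 → 2, 6.08674/1 → 6; chars 26.
Subsquare: 1.71040/0.0833333 → 20 → u, 0.08674/0.0416667 → 2 → c; chars uc.
Extended square: 0.04373/0.00833333 → 5, 0.00341/0.00416667 → 0; chars 50.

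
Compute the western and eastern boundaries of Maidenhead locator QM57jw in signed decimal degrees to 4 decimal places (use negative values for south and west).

Field Q=16, M=12: +16·20° lon, +12·10° lat → SW at lon 140°, lat 30°.
Square 5, 7: +5·2° lon, +7·1° lat → SW at lon 150°, lat 37°.
Subsquare j=9, w=22: +9·0.0833333° lon, +22·0.0416667° lat → SW at lon 150.75°, lat 37.9167°.
Cell spans 0.0833333° lon × 0.0416667° lat.
west 150.7500, east 150.8333.

150.7500, 150.8333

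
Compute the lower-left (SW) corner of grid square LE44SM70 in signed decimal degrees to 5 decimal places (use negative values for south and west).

Field L=11, E=4: +11·20° lon, +4·10° lat → SW at lon 40°, lat -50°.
Square 4, 4: +4·2° lon, +4·1° lat → SW at lon 48°, lat -46°.
Subsquare s=18, m=12: +18·0.0833333° lon, +12·0.0416667° lat → SW at lon 49.5°, lat -45.5°.
Extended square 7, 0: +7·0.00833333° lon, +0·0.00416667° lat → SW at lon 49.5583°, lat -45.5°.
latitude -45.50000, longitude 49.55833.

-45.50000, 49.55833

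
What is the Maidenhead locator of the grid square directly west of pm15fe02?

PM15ee92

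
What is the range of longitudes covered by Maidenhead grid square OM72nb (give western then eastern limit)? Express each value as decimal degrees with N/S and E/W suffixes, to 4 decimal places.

Field O=14, M=12: +14·20° lon, +12·10° lat → SW at lon 100°, lat 30°.
Square 7, 2: +7·2° lon, +2·1° lat → SW at lon 114°, lat 32°.
Subsquare n=13, b=1: +13·0.0833333° lon, +1·0.0416667° lat → SW at lon 115.083°, lat 32.0417°.
Cell spans 0.0833333° lon × 0.0416667° lat.
west 115.0833° E, east 115.1667° E.

115.0833° E, 115.1667° E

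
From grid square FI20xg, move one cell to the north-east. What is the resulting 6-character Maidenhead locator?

FI30ah

Longitude subsquare x = 23; +1 → 24, wraps to 0 = a, carry into square.
Longitude square 2; +1 → 3.
Latitude subsquare g = 6; +1 → 7 = h.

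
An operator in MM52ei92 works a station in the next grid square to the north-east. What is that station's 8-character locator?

MM52fi03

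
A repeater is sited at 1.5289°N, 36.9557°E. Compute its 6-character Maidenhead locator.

Shift to the Maidenhead origin (180°W, 90°S): lon 216.9557, lat 91.5289.
Field: 216.9557/20 → 10 → K, 91.5289/10 → 9 → J; chars KJ.
Square: 16.9557/2 → 8, 1.5289/1 → 1; chars 81.
Subsquare: 0.9557/0.0833333 → 11 → l, 0.5289/0.0416667 → 12 → m; chars lm.

KJ81lm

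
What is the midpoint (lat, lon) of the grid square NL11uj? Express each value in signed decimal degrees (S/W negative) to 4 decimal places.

Field N=13, L=11: +13·20° lon, +11·10° lat → SW at lon 80°, lat 20°.
Square 1, 1: +1·2° lon, +1·1° lat → SW at lon 82°, lat 21°.
Subsquare u=20, j=9: +20·0.0833333° lon, +9·0.0416667° lat → SW at lon 83.6667°, lat 21.375°.
Cell spans 0.0833333° lon × 0.0416667° lat. Centre is SW corner plus half of each.
latitude 21.3958, longitude 83.7083.

21.3958, 83.7083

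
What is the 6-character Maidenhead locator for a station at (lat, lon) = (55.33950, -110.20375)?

DO45vi

Offset from 180°W / 90°S: lon 69.7963°, lat 145.3395°.
Field (20°×10°, letters A–R): 69.7963/20 → 3 → D, 145.3395/10 → 14 → O; chars DO.
Square (2°×1°, digits 0–9): 9.7963/2 → 4, 5.3395/1 → 5; chars 45.
Subsquare (5′×2.5′, letters a–x): 1.7963/0.0833333 → 21 → v, 0.3395/0.0416667 → 8 → i; chars vi.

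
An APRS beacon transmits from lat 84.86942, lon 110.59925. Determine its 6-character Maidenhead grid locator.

OR54hu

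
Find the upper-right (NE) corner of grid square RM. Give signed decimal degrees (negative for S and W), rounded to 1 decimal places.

40.0, 180.0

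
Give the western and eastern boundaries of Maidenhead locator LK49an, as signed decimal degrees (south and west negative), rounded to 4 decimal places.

48.0000, 48.0833

Field L=11, K=10: +11·20° lon, +10·10° lat → SW at lon 40°, lat 10°.
Square 4, 9: +4·2° lon, +9·1° lat → SW at lon 48°, lat 19°.
Subsquare a=0, n=13: +0·0.0833333° lon, +13·0.0416667° lat → SW at lon 48°, lat 19.5417°.
Cell spans 0.0833333° lon × 0.0416667° lat.
west 48.0000, east 48.0833.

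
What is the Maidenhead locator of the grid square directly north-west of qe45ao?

QE35xp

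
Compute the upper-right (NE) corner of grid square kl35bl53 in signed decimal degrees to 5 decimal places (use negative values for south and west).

25.47500, 26.13333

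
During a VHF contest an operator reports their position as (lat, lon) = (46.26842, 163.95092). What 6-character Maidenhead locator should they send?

RN16xg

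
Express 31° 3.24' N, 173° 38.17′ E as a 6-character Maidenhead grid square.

RM61tb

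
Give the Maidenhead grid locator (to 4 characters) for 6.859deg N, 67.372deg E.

MJ36

Add 180° to longitude and 90° to latitude: 247.37, 96.86.
Field: 247.37/20 → 12 → M, 96.86/10 → 9 → J; chars MJ.
Square: 7.37/2 → 3, 6.86/1 → 6; chars 36.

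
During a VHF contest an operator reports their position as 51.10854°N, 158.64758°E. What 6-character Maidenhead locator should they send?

Shift to the Maidenhead origin (180°W, 90°S): lon 338.6476, lat 141.1085.
Field (20°×10°, letters A–R): lon ⌊338.6476/20⌋ = 16 → Q; lat ⌊141.1085/10⌋ = 14 → O.
Square (2°×1°, digits 0–9): lon ⌊18.6476/2⌋ = 9; lat ⌊1.1085/1⌋ = 1.
Subsquare (5′×2.5′, letters a–x): lon ⌊0.6476/0.0833333⌋ = 7 → h; lat ⌊0.1085/0.0416667⌋ = 2 → c.

QO91hc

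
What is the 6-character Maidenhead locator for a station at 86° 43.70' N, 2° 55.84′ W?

IR86mr

Shift to the Maidenhead origin (180°W, 90°S): lon 177.0693, lat 176.7283.
Field (20°×10°, letters A–R): 177.0693/20 → 8 → I, 176.7283/10 → 17 → R; chars IR.
Square (2°×1°, digits 0–9): 17.0693/2 → 8, 6.7283/1 → 6; chars 86.
Subsquare (5′×2.5′, letters a–x): 1.0693/0.0833333 → 12 → m, 0.7283/0.0416667 → 17 → r; chars mr.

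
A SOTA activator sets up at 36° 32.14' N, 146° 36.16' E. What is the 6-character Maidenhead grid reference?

Offset from 180°W / 90°S: lon 326.6027°, lat 126.5357°.
Field: lon ⌊326.6027/20⌋ = 16 → Q; lat ⌊126.5357/10⌋ = 12 → M.
Square: lon ⌊6.6027/2⌋ = 3; lat ⌊6.5357/1⌋ = 6.
Subsquare: lon ⌊0.6027/0.0833333⌋ = 7 → h; lat ⌊0.5357/0.0416667⌋ = 12 → m.

QM36hm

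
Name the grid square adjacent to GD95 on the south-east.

Longitude square 9; +1 → 10, wraps to 0, carry into field.
Longitude field G = 6; +1 → 7 = H.
Latitude square 5; −1 → 4.

HD04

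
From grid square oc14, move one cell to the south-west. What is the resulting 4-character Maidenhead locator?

OC03

Longitude square 1; −1 → 0.
Latitude square 4; −1 → 3.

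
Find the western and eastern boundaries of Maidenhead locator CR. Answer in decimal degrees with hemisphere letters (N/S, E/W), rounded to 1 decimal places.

Field C=2, R=17: +2·20° lon, +17·10° lat → SW at lon -140°, lat 80°.
Cell spans 20° lon × 10° lat.
west 140.0° W, east 120.0° W.

140.0° W, 120.0° W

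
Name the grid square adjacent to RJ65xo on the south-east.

RJ75an

Longitude subsquare x = 23; +1 → 24, wraps to 0 = a, carry into square.
Longitude square 6; +1 → 7.
Latitude subsquare o = 14; −1 → 13 = n.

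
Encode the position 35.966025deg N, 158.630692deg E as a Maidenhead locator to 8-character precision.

QM95hx51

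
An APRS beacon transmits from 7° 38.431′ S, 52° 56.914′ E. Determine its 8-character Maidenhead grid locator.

Offset from 180°W / 90°S: lon 232.94857°, lat 82.35948°.
Field: lon ⌊232.94857/20⌋ = 11 → L; lat ⌊82.35948/10⌋ = 8 → I.
Square: lon ⌊12.94857/2⌋ = 6; lat ⌊2.35948/1⌋ = 2.
Subsquare: lon ⌊0.94857/0.0833333⌋ = 11 → l; lat ⌊0.35948/0.0416667⌋ = 8 → i.
Extended square: lon ⌊0.03190/0.00833333⌋ = 3; lat ⌊0.02615/0.00416667⌋ = 6.

LI62li36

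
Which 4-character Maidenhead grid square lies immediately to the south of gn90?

GM99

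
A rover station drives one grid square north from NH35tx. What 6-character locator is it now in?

NH36ta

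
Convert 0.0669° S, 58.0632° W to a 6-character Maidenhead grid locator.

GI09xw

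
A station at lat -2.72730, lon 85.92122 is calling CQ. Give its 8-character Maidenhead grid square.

NI27xg05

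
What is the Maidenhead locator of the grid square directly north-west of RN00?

Longitude square 0; −1 → -1, wraps to 9, carry into field.
Longitude field R = 17; −1 → 16 = Q.
Latitude square 0; +1 → 1.

QN91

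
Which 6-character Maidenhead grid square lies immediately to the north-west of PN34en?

PN34do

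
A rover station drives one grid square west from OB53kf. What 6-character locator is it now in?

Longitude subsquare k = 10; −1 → 9 = j.
The latitude characters are unchanged.

OB53jf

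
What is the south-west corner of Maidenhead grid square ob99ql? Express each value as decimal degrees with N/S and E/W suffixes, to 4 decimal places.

70.5417° S, 119.3333° E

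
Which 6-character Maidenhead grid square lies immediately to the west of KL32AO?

Longitude subsquare a = 0; −1 → -1, wraps to 23 = x, carry into square.
Longitude square 3; −1 → 2.
The latitude characters are unchanged.

KL22xo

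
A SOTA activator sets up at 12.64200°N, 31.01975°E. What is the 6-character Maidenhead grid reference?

KK52mp

Shift to the Maidenhead origin (180°W, 90°S): lon 211.0197, lat 102.6420.
Field: lon ⌊211.0197/20⌋ = 10 → K; lat ⌊102.6420/10⌋ = 10 → K.
Square: lon ⌊11.0197/2⌋ = 5; lat ⌊2.6420/1⌋ = 2.
Subsquare: lon ⌊1.0197/0.0833333⌋ = 12 → m; lat ⌊0.6420/0.0416667⌋ = 15 → p.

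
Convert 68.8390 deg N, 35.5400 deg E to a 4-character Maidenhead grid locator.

KP78

Offset from 180°W / 90°S: lon 215.54°, lat 158.84°.
Field: 215.54/20 → 10 → K, 158.84/10 → 15 → P; chars KP.
Square: 15.54/2 → 7, 8.84/1 → 8; chars 78.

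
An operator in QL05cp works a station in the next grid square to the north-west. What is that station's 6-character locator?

QL05bq

Longitude subsquare c = 2; −1 → 1 = b.
Latitude subsquare p = 15; +1 → 16 = q.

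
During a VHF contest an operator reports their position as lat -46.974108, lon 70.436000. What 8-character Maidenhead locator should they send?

ME53fa26

Offset from 180°W / 90°S: lon 250.43600°, lat 43.02589°.
Field: lon ⌊250.43600/20⌋ = 12 → M; lat ⌊43.02589/10⌋ = 4 → E.
Square: lon ⌊10.43600/2⌋ = 5; lat ⌊3.02589/1⌋ = 3.
Subsquare: lon ⌊0.43600/0.0833333⌋ = 5 → f; lat ⌊0.02589/0.0416667⌋ = 0 → a.
Extended square: lon ⌊0.01933/0.00833333⌋ = 2; lat ⌊0.02589/0.00416667⌋ = 6.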